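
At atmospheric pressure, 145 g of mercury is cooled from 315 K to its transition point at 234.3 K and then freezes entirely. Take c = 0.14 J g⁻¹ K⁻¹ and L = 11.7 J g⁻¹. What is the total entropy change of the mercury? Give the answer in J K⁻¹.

ΔS = -13.2 J/K

Cooling step: ΔS₁ = m c ln(T_tr/T_i) = 145 × 0.14 × ln(234.3/315) = -6.008 J/K.
Phase change: ΔS₂ = −mL/T_tr = −145 × 11.7 / 234.3 = -7.241 J/K.
ΔS_total = (-6.008) + (-7.241) = -13.2 J/K.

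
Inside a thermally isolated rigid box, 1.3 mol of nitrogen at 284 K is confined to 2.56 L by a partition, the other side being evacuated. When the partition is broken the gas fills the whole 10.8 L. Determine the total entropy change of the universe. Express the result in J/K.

No heat is exchanged and no work is done, so the ideal-gas temperature stays constant.
Entropy is a state function; using a reversible isothermal path, ΔS_gas = nR ln(V₂/V₁) = 1.3 × 8.314 × ln(10.8/2.56) = 15.6 J/K.
The insulated surroundings exchange no heat, so ΔS_surr = 0 and ΔS_universe = ΔS_gas.

ΔS_universe = 15.6 J/K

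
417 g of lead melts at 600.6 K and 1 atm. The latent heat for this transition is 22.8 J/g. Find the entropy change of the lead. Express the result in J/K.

ΔS = 15.8 J/K

Heat absorbed by the substance: Q = mL = 417 × 22.8 = 9507.6 J.
At constant T, ΔS = Q_rev/T = 9507.6 / 600.6 = 15.8 J/K.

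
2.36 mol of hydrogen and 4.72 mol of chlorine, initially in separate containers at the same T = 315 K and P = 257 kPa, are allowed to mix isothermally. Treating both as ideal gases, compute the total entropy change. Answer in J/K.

Mole fractions: x_A = 2.36/7.08 = 0.333, x_B = 0.667.
ΔS_mix = −R(n_A ln x_A + n_B ln x_B) = −8.314 × (2.36 ln 0.333 + 4.72 ln 0.667) = 37.5 J/K.

ΔS_mix = 37.5 J/K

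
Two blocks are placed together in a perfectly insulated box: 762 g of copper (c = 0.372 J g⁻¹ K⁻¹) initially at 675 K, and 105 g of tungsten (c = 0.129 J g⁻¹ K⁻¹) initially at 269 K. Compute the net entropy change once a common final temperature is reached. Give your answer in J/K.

Energy balance: T_f = (m₁c₁T₁ + m₂c₂T₂)/(m₁c₁ + m₂c₂) = 656.48 K.
ΔS₁ = m₁c₁ ln(T_f/T₁) = 283.464 × ln(656.48/675) = -7.884 J/K.
ΔS₂ = m₂c₂ ln(T_f/T₂) = 13.545 × ln(656.48/269) = 12.08 J/K.
ΔS_total = -7.884 + 12.08 = 4.2 J/K.

ΔS_total = 4.2 J/K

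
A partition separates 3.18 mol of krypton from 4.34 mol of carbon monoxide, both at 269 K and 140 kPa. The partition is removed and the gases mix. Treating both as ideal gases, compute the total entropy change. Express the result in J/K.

ΔS_mix = 42.6 J/K

Mole fractions: x_A = 3.18/7.52 = 0.423, x_B = 0.577.
ΔS_mix = −R(n_A ln x_A + n_B ln x_B) = −8.314 × (3.18 ln 0.423 + 4.34 ln 0.577) = 42.6 J/K.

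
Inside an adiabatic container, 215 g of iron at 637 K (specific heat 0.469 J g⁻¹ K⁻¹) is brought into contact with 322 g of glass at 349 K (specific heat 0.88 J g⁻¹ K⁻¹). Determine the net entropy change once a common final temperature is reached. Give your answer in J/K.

Energy balance: T_f = (m₁c₁T₁ + m₂c₂T₂)/(m₁c₁ + m₂c₂) = 424.59 K.
ΔS₁ = m₁c₁ ln(T_f/T₁) = 100.835 × ln(424.59/637) = -40.9 J/K.
ΔS₂ = m₂c₂ ln(T_f/T₂) = 283.36 × ln(424.59/349) = 55.55 J/K.
ΔS_total = -40.9 + 55.55 = 14.6 J/K.

ΔS_total = 14.6 J/K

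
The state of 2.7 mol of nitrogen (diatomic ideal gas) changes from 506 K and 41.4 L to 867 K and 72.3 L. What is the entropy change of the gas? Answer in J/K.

ΔS = 42.7 J/K

Entropy is a state function: ΔS = nC_V ln(T₂/T₁) + nR ln(V₂/V₁), with C_V = 5R/2 = 20.79 J mol⁻¹ K⁻¹ for a diatomic ideal gas.
ΔS = 2.7 × [20.79 × ln(867/506) + 8.314 × ln(72.3/41.4)] = 42.7 J/K.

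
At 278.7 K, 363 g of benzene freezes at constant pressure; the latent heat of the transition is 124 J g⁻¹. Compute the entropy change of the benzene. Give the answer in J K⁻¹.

ΔS = -162 J/K

Heat released by the substance: Q = −mL = −363 × 124 = −45012 J.
At constant T, ΔS = Q_rev/T = −45012 / 278.7 = -162 J/K.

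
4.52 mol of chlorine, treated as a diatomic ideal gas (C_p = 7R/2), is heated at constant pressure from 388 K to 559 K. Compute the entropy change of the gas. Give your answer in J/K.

ΔS = 48 J/K

At constant pressure, ΔS = nC_p ln(T₂/T₁) with C_p = 7R/2 = 29.1 J mol⁻¹ K⁻¹.
ΔS = 4.52 × 29.1 × ln(559/388) = 48 J/K.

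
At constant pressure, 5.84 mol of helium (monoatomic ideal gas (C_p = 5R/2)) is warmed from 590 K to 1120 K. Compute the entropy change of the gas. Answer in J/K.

ΔS = 77.8 J/K

At constant pressure, ΔS = nC_p ln(T₂/T₁) with C_p = 5R/2 = 20.79 J mol⁻¹ K⁻¹.
ΔS = 5.84 × 20.79 × ln(1120/590) = 77.8 J/K.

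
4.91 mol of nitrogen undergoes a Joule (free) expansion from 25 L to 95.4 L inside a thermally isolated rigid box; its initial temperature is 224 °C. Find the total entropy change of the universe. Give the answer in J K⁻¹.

No heat is exchanged and no work is done, so the ideal-gas temperature stays constant.
Entropy is a state function; using a reversible isothermal path, ΔS_gas = nR ln(V₂/V₁) = 4.91 × 8.314 × ln(95.4/25) = 54.7 J/K.
The insulated surroundings exchange no heat, so ΔS_surr = 0 and ΔS_universe = ΔS_gas.

ΔS_universe = 54.7 J/K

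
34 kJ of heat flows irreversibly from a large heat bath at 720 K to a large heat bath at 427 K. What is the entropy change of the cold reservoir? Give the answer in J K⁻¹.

The cold reservoir gains heat Q, so ΔS_cold = +Q/T_C = 34000/427 = 79.6 J/K.

ΔS_cold = 79.6 J/K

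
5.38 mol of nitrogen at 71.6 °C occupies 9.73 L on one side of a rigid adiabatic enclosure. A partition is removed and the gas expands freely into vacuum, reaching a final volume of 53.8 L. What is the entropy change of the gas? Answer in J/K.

No heat is exchanged and no work is done, so the ideal-gas temperature stays constant.
Entropy is a state function; using a reversible isothermal path, ΔS_gas = nR ln(V₂/V₁) = 5.38 × 8.314 × ln(53.8/9.73) = 76.5 J/K.

ΔS_gas = 76.5 J/K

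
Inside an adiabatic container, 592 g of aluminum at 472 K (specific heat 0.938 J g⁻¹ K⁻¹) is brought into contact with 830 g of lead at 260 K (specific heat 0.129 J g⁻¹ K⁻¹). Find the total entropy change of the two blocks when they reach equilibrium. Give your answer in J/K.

Energy balance: T_f = (m₁c₁T₁ + m₂c₂T₂)/(m₁c₁ + m₂c₂) = 437.73 K.
ΔS₁ = m₁c₁ ln(T_f/T₁) = 555.296 × ln(437.73/472) = -41.86 J/K.
ΔS₂ = m₂c₂ ln(T_f/T₂) = 107.07 × ln(437.73/260) = 55.78 J/K.
ΔS_total = -41.86 + 55.78 = 13.9 J/K.

ΔS_total = 13.9 J/K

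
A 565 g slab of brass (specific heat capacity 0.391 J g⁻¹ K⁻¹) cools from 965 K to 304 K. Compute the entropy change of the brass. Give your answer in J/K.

ΔS = ∫dQ_rev/T = m c ln(T₂/T₁) = 565 × 0.391 × ln(304/965) = -255 J/K.

ΔS = -255 J/K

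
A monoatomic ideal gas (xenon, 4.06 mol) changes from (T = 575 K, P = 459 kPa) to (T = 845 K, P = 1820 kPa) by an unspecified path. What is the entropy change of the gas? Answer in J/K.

ΔS = nC_p ln(T₂/T₁) − nR ln(P₂/P₁), with C_p = 5R/2 = 20.79 J mol⁻¹ K⁻¹ for a monoatomic ideal gas.
ΔS = 4.06 × [20.79 × ln(845/575) − 8.314 × ln(1820/459)] = -14 J/K.

ΔS = -14 J/K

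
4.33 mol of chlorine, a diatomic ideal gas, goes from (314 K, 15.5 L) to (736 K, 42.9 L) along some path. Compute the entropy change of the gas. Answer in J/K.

Entropy is a state function: ΔS = nC_V ln(T₂/T₁) + nR ln(V₂/V₁), with C_V = 5R/2 = 20.79 J mol⁻¹ K⁻¹ for a diatomic ideal gas.
ΔS = 4.33 × [20.79 × ln(736/314) + 8.314 × ln(42.9/15.5)] = 113 J/K.

ΔS = 113 J/K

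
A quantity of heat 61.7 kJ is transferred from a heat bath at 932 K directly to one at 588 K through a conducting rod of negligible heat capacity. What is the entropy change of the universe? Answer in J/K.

ΔS_hot = −Q/T_H = −61700/932 = -66.2 J/K and ΔS_cold = +Q/T_C = 61700/588 = 104.9 J/K.
ΔS_total = -66.2 + 104.9 = 38.7 J/K, positive as the second law requires.

ΔS_total = 38.7 J/K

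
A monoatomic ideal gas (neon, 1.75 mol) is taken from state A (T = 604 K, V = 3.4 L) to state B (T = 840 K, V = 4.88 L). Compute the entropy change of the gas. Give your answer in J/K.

Entropy is a state function: ΔS = nC_V ln(T₂/T₁) + nR ln(V₂/V₁), with C_V = 3R/2 = 12.47 J mol⁻¹ K⁻¹ for a monoatomic ideal gas.
ΔS = 1.75 × [12.47 × ln(840/604) + 8.314 × ln(4.88/3.4)] = 12.5 J/K.

ΔS = 12.5 J/K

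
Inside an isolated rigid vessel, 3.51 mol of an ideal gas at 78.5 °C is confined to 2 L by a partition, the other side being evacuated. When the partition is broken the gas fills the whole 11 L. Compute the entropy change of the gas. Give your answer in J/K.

ΔS_gas = 49.7 J/K

No heat is exchanged and no work is done, so the ideal-gas temperature stays constant.
Entropy is a state function; using a reversible isothermal path, ΔS_gas = nR ln(V₂/V₁) = 3.51 × 8.314 × ln(11/2) = 49.7 J/K.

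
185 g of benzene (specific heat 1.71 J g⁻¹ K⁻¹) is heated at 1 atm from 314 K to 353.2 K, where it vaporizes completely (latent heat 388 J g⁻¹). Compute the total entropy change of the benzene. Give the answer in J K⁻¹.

ΔS = 240 J/K

Warming step: ΔS₁ = m c ln(T_tr/T_i) = 185 × 1.71 × ln(353.2/314) = 37.22 J/K.
Phase change: ΔS₂ = +mL/T_tr = 185 × 388 / 353.2 = 203.2 J/K.
ΔS_total = (37.22) + (203.2) = 240 J/K.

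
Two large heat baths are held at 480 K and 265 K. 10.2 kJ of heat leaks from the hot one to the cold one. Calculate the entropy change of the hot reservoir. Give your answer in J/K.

ΔS_hot = -21.2 J/K

The hot reservoir loses heat Q, so ΔS_hot = −Q/T_H = −10200/480 = -21.2 J/K.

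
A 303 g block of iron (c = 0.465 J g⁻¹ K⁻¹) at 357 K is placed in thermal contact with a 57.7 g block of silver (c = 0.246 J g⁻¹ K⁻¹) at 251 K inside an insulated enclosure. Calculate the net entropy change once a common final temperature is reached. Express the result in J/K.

Energy balance: T_f = (m₁c₁T₁ + m₂c₂T₂)/(m₁c₁ + m₂c₂) = 347.3 K.
ΔS₁ = m₁c₁ ln(T_f/T₁) = 140.895 × ln(347.3/357) = -3.8818 J/K.
ΔS₂ = m₂c₂ ln(T_f/T₂) = 14.1942 × ln(347.3/251) = 4.6093 J/K.
ΔS_total = -3.8818 + 4.6093 = 0.728 J/K.

ΔS_total = 0.728 J/K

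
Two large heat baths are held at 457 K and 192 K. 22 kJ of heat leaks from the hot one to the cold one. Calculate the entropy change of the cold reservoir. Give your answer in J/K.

The cold reservoir gains heat Q, so ΔS_cold = +Q/T_C = 22000/192 = 115 J/K.

ΔS_cold = 115 J/K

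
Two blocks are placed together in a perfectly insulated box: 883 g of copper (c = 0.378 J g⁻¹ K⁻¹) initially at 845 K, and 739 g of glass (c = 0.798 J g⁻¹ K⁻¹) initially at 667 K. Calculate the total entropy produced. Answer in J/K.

ΔS_total = 6.08 J/K

Energy balance: T_f = (m₁c₁T₁ + m₂c₂T₂)/(m₁c₁ + m₂c₂) = 731.33 K.
ΔS₁ = m₁c₁ ln(T_f/T₁) = 333.774 × ln(731.33/845) = -48.22 J/K.
ΔS₂ = m₂c₂ ln(T_f/T₂) = 589.722 × ln(731.33/667) = 54.3 J/K.
ΔS_total = -48.22 + 54.3 = 6.08 J/K.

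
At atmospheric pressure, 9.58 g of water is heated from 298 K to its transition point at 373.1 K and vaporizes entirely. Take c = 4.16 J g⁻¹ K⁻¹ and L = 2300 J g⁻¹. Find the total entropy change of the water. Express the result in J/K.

ΔS = 68 J/K

Warming step: ΔS₁ = m c ln(T_tr/T_i) = 9.58 × 4.16 × ln(373.1/298) = 8.957 J/K.
Phase change: ΔS₂ = +mL/T_tr = 9.58 × 2300 / 373.1 = 59.06 J/K.
ΔS_total = (8.957) + (59.06) = 68 J/K.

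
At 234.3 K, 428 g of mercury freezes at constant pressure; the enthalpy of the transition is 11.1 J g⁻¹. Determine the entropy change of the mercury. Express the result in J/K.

ΔS = -20.3 J/K

Heat released by the substance: Q = −mL = −428 × 11.1 = −4750.8 J.
At constant T, ΔS = Q_rev/T = −4750.8 / 234.3 = -20.3 J/K.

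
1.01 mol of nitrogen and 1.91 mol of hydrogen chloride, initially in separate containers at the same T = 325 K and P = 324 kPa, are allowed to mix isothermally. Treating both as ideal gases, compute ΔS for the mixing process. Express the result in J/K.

ΔS_mix = 15.7 J/K

Mole fractions: x_A = 1.01/2.92 = 0.346, x_B = 0.654.
ΔS_mix = −R(n_A ln x_A + n_B ln x_B) = −8.314 × (1.01 ln 0.346 + 1.91 ln 0.654) = 15.7 J/K.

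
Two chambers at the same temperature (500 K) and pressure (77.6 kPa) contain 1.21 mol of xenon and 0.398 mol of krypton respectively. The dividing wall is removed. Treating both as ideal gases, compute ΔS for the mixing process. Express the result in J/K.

Mole fractions: x_A = 1.21/1.61 = 0.752, x_B = 0.248.
ΔS_mix = −R(n_A ln x_A + n_B ln x_B) = −8.314 × (1.21 ln 0.752 + 0.398 ln 0.248) = 7.48 J/K.

ΔS_mix = 7.48 J/K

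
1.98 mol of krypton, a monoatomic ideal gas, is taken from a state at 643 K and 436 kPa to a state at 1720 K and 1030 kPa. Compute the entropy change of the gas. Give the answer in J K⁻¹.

ΔS = 26.3 J/K

ΔS = nC_p ln(T₂/T₁) − nR ln(P₂/P₁), with C_p = 5R/2 = 20.79 J mol⁻¹ K⁻¹ for a monoatomic ideal gas.
ΔS = 1.98 × [20.79 × ln(1720/643) − 8.314 × ln(1030/436)] = 26.3 J/K.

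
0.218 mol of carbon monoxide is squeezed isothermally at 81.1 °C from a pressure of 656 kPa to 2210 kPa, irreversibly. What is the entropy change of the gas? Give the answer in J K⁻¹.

Entropy is a state function, so ΔS_gas depends only on the end states.
For an isothermal ideal gas ΔS_gas = nR ln(P₁/P₂) = 0.218 × 8.314 × ln(656/2210) = -2.2 J/K.

ΔS_gas = -2.2 J/K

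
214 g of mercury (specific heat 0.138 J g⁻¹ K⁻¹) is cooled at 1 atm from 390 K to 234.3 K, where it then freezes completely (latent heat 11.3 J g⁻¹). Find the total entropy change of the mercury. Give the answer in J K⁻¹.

ΔS = -25.4 J/K

Cooling step: ΔS₁ = m c ln(T_tr/T_i) = 214 × 0.138 × ln(234.3/390) = -15.05 J/K.
Phase change: ΔS₂ = −mL/T_tr = −214 × 11.3 / 234.3 = -10.32 J/K.
ΔS_total = (-15.05) + (-10.32) = -25.4 J/K.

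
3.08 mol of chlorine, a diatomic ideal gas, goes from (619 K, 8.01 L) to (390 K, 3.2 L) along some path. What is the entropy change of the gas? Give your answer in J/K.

ΔS = -53.1 J/K

Entropy is a state function: ΔS = nC_V ln(T₂/T₁) + nR ln(V₂/V₁), with C_V = 5R/2 = 20.79 J mol⁻¹ K⁻¹ for a diatomic ideal gas.
ΔS = 3.08 × [20.79 × ln(390/619) + 8.314 × ln(3.2/8.01)] = -53.1 J/K.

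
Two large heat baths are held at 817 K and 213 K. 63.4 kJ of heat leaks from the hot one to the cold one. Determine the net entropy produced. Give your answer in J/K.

ΔS_hot = −Q/T_H = −63400/817 = -77.6 J/K and ΔS_cold = +Q/T_C = 63400/213 = 297.7 J/K.
ΔS_total = -77.6 + 297.7 = 220 J/K, positive as the second law requires.

ΔS_total = 220 J/K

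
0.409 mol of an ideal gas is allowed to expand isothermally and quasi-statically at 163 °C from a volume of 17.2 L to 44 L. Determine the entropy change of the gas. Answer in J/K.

For an isothermal ideal gas ΔS_gas = nR ln(V₂/V₁) = 0.409 × 8.314 × ln(44/17.2) = 3.19 J/K.

ΔS_gas = 3.19 J/K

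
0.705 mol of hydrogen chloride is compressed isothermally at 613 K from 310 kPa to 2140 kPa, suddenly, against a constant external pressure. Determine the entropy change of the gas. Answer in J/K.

Entropy is a state function, so ΔS_gas depends only on the end states.
For an isothermal ideal gas ΔS_gas = nR ln(P₁/P₂) = 0.705 × 8.314 × ln(310/2140) = -11.3 J/K.

ΔS_gas = -11.3 J/K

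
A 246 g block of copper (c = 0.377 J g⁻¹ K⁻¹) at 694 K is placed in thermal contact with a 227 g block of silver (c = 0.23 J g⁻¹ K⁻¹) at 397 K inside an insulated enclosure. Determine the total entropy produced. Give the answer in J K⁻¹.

Energy balance: T_f = (m₁c₁T₁ + m₂c₂T₂)/(m₁c₁ + m₂c₂) = 587.02 K.
ΔS₁ = m₁c₁ ln(T_f/T₁) = 92.742 × ln(587.02/694) = -15.5256 J/K.
ΔS₂ = m₂c₂ ln(T_f/T₂) = 52.21 × ln(587.02/397) = 20.4209 J/K.
ΔS_total = -15.5256 + 20.4209 = 4.9 J/K.

ΔS_total = 4.9 J/K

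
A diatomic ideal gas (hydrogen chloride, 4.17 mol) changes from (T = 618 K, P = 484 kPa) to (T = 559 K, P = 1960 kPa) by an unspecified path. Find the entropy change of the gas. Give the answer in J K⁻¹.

ΔS = nC_p ln(T₂/T₁) − nR ln(P₂/P₁), with C_p = 7R/2 = 29.1 J mol⁻¹ K⁻¹ for a diatomic ideal gas.
ΔS = 4.17 × [29.1 × ln(559/618) − 8.314 × ln(1960/484)] = -60.7 J/K.

ΔS = -60.7 J/K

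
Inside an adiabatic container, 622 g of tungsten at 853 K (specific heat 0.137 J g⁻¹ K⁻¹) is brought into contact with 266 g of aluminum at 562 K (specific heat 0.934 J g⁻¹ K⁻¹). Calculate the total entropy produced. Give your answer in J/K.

ΔS_total = 5.88 J/K

Energy balance: T_f = (m₁c₁T₁ + m₂c₂T₂)/(m₁c₁ + m₂c₂) = 636.32 K.
ΔS₁ = m₁c₁ ln(T_f/T₁) = 85.214 × ln(636.32/853) = -24.973 J/K.
ΔS₂ = m₂c₂ ln(T_f/T₂) = 248.444 × ln(636.32/562) = 30.856 J/K.
ΔS_total = -24.973 + 30.856 = 5.88 J/K.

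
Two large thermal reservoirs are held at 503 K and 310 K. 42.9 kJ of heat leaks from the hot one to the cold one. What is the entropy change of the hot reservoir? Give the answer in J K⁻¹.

ΔS_hot = -85.3 J/K

The hot reservoir loses heat Q, so ΔS_hot = −Q/T_H = −42900/503 = -85.3 J/K.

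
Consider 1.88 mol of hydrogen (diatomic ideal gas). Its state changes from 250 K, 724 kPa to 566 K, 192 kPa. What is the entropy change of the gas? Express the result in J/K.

ΔS = nC_p ln(T₂/T₁) − nR ln(P₂/P₁), with C_p = 7R/2 = 29.1 J mol⁻¹ K⁻¹ for a diatomic ideal gas.
ΔS = 1.88 × [29.1 × ln(566/250) − 8.314 × ln(192/724)] = 65.4 J/K.

ΔS = 65.4 J/K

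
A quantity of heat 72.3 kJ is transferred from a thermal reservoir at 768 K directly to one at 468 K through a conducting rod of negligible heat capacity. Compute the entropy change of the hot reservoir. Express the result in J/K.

The hot reservoir loses heat Q, so ΔS_hot = −Q/T_H = −72300/768 = -94.1 J/K.

ΔS_hot = -94.1 J/K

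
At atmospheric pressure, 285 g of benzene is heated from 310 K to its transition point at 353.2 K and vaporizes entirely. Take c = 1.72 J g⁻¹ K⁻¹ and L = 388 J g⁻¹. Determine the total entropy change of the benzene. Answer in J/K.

ΔS = 377 J/K

Warming step: ΔS₁ = m c ln(T_tr/T_i) = 285 × 1.72 × ln(353.2/310) = 63.95 J/K.
Phase change: ΔS₂ = +mL/T_tr = 285 × 388 / 353.2 = 313.1 J/K.
ΔS_total = (63.95) + (313.1) = 377 J/K.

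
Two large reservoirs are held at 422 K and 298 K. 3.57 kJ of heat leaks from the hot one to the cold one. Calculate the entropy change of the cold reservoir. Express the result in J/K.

ΔS_cold = 12 J/K

The cold reservoir gains heat Q, so ΔS_cold = +Q/T_C = 3570/298 = 12 J/K.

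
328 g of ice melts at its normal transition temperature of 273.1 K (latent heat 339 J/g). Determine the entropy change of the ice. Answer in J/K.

Heat absorbed by the substance: Q = mL = 328 × 339 = 111192 J.
At constant T, ΔS = Q_rev/T = 111192 / 273.1 = 407 J/K.

ΔS = 407 J/K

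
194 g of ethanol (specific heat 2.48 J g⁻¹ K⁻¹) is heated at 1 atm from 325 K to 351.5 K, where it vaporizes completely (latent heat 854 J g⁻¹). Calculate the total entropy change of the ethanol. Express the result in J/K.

Warming step: ΔS₁ = m c ln(T_tr/T_i) = 194 × 2.48 × ln(351.5/325) = 37.71 J/K.
Phase change: ΔS₂ = +mL/T_tr = 194 × 854 / 351.5 = 471.3 J/K.
ΔS_total = (37.71) + (471.3) = 509 J/K.

ΔS = 509 J/K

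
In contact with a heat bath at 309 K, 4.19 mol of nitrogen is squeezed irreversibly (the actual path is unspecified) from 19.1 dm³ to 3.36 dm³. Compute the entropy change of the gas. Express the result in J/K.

ΔS_gas = -60.5 J/K

Entropy is a state function, so ΔS_gas depends only on the end states.
For an isothermal ideal gas ΔS_gas = nR ln(V₂/V₁) = 4.19 × 8.314 × ln(3.36/19.1) = -60.5 J/K.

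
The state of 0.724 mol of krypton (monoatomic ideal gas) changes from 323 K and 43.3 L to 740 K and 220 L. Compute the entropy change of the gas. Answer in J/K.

ΔS = 17.3 J/K

Entropy is a state function: ΔS = nC_V ln(T₂/T₁) + nR ln(V₂/V₁), with C_V = 3R/2 = 12.47 J mol⁻¹ K⁻¹ for a monoatomic ideal gas.
ΔS = 0.724 × [12.47 × ln(740/323) + 8.314 × ln(220/43.3)] = 17.3 J/K.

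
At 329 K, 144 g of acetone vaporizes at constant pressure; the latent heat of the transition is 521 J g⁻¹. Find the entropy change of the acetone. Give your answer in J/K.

Heat absorbed by the substance: Q = mL = 144 × 521 = 75024 J.
At constant T, ΔS = Q_rev/T = 75024 / 329 = 228 J/K.

ΔS = 228 J/K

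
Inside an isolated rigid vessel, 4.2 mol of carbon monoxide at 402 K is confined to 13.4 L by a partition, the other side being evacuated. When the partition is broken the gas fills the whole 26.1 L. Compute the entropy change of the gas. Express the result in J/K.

No heat is exchanged and no work is done, so the ideal-gas temperature stays constant.
Entropy is a state function; using a reversible isothermal path, ΔS_gas = nR ln(V₂/V₁) = 4.2 × 8.314 × ln(26.1/13.4) = 23.3 J/K.

ΔS_gas = 23.3 J/K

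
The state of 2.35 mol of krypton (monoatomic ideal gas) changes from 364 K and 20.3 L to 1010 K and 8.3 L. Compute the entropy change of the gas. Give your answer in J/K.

ΔS = 12.4 J/K

Entropy is a state function: ΔS = nC_V ln(T₂/T₁) + nR ln(V₂/V₁), with C_V = 3R/2 = 12.47 J mol⁻¹ K⁻¹ for a monoatomic ideal gas.
ΔS = 2.35 × [12.47 × ln(1010/364) + 8.314 × ln(8.3/20.3)] = 12.4 J/K.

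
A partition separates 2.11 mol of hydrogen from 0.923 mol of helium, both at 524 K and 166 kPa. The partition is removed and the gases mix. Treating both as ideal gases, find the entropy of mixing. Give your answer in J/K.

Mole fractions: x_A = 2.11/3.03 = 0.696, x_B = 0.304.
ΔS_mix = −R(n_A ln x_A + n_B ln x_B) = −8.314 × (2.11 ln 0.696 + 0.923 ln 0.304) = 15.5 J/K.

ΔS_mix = 15.5 J/K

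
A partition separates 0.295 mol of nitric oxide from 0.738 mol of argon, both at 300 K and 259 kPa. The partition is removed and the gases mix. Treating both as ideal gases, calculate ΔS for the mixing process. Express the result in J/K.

ΔS_mix = 5.14 J/K

Mole fractions: x_A = 0.295/1.03 = 0.286, x_B = 0.714.
ΔS_mix = −R(n_A ln x_A + n_B ln x_B) = −8.314 × (0.295 ln 0.286 + 0.738 ln 0.714) = 5.14 J/K.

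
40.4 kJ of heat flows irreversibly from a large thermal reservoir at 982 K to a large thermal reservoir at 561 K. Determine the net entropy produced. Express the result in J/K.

ΔS_total = 30.9 J/K

ΔS_hot = −Q/T_H = −40400/982 = -41.14 J/K and ΔS_cold = +Q/T_C = 40400/561 = 72.01 J/K.
ΔS_total = -41.14 + 72.01 = 30.9 J/K, positive as the second law requires.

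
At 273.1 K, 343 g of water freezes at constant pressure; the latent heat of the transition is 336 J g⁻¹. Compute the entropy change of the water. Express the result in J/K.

Heat released by the substance: Q = −mL = −343 × 336 = −115248 J.
At constant T, ΔS = Q_rev/T = −115248 / 273.1 = -422 J/K.

ΔS = -422 J/K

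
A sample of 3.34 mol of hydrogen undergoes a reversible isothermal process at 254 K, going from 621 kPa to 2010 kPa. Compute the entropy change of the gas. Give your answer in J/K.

For an isothermal ideal gas ΔS_gas = nR ln(P₁/P₂) = 3.34 × 8.314 × ln(621/2010) = -32.6 J/K.

ΔS_gas = -32.6 J/K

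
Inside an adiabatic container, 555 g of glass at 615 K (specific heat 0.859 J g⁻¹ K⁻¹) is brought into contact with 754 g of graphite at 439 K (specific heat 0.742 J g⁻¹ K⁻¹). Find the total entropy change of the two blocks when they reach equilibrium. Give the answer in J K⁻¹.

Energy balance: T_f = (m₁c₁T₁ + m₂c₂T₂)/(m₁c₁ + m₂c₂) = 519.97 K.
ΔS₁ = m₁c₁ ln(T_f/T₁) = 476.745 × ln(519.97/615) = -80.02 J/K.
ΔS₂ = m₂c₂ ln(T_f/T₂) = 559.468 × ln(519.97/439) = 94.71 J/K.
ΔS_total = -80.02 + 94.71 = 14.7 J/K.

ΔS_total = 14.7 J/K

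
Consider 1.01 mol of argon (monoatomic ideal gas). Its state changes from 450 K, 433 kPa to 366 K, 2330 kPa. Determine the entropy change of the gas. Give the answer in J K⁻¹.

ΔS = nC_p ln(T₂/T₁) − nR ln(P₂/P₁), with C_p = 5R/2 = 20.79 J mol⁻¹ K⁻¹ for a monoatomic ideal gas.
ΔS = 1.01 × [20.79 × ln(366/450) − 8.314 × ln(2330/433)] = -18.5 J/K.

ΔS = -18.5 J/K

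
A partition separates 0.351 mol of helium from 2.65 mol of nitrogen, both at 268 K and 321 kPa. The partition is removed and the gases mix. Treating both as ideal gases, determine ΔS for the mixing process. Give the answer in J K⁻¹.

Mole fractions: x_A = 0.351/3 = 0.117, x_B = 0.883.
ΔS_mix = −R(n_A ln x_A + n_B ln x_B) = −8.314 × (0.351 ln 0.117 + 2.65 ln 0.883) = 9 J/K.

ΔS_mix = 9 J/K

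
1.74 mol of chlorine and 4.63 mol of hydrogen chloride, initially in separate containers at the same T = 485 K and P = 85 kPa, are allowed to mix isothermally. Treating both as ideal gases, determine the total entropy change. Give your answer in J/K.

Mole fractions: x_A = 1.74/6.37 = 0.273, x_B = 0.727.
ΔS_mix = −R(n_A ln x_A + n_B ln x_B) = −8.314 × (1.74 ln 0.273 + 4.63 ln 0.727) = 31.1 J/K.

ΔS_mix = 31.1 J/K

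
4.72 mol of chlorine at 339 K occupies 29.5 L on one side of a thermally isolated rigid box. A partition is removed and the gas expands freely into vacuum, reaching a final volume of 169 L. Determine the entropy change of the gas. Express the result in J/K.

For an ideal gas in free expansion Q = 0 and W = 0, so T is unchanged.
Entropy is a state function; using a reversible isothermal path, ΔS_gas = nR ln(V₂/V₁) = 4.72 × 8.314 × ln(169/29.5) = 68.5 J/K.

ΔS_gas = 68.5 J/K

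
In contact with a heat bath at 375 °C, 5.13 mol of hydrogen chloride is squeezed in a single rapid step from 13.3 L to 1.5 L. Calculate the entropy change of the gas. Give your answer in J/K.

ΔS_gas = -93.1 J/K

Entropy is a state function, so ΔS_gas depends only on the end states.
For an isothermal ideal gas ΔS_gas = nR ln(V₂/V₁) = 5.13 × 8.314 × ln(1.5/13.3) = -93.1 J/K.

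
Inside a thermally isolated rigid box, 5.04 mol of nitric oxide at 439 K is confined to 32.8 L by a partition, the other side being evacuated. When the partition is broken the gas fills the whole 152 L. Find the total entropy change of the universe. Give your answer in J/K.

For an ideal gas in free expansion Q = 0 and W = 0, so T is unchanged.
Entropy is a state function; using a reversible isothermal path, ΔS_gas = nR ln(V₂/V₁) = 5.04 × 8.314 × ln(152/32.8) = 64.3 J/K.
The insulated surroundings exchange no heat, so ΔS_surr = 0 and ΔS_universe = ΔS_gas.

ΔS_universe = 64.3 J/K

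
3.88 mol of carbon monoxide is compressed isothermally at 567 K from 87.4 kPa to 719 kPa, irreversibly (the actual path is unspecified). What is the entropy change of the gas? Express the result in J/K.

ΔS_gas = -68 J/K

Entropy is a state function, so ΔS_gas depends only on the end states.
For an isothermal ideal gas ΔS_gas = nR ln(P₁/P₂) = 3.88 × 8.314 × ln(87.4/719) = -68 J/K.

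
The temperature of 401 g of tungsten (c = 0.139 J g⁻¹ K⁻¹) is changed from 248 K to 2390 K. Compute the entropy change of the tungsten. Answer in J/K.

ΔS = 126 J/K

ΔS = ∫dQ_rev/T = m c ln(T₂/T₁) = 401 × 0.139 × ln(2390/248) = 126 J/K.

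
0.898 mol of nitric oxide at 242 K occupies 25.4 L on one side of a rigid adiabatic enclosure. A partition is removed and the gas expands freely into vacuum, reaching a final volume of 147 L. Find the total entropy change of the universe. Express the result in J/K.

For an ideal gas in free expansion Q = 0 and W = 0, so T is unchanged.
Entropy is a state function; using a reversible isothermal path, ΔS_gas = nR ln(V₂/V₁) = 0.898 × 8.314 × ln(147/25.4) = 13.1 J/K.
The insulated surroundings exchange no heat, so ΔS_surr = 0 and ΔS_universe = ΔS_gas.

ΔS_universe = 13.1 J/K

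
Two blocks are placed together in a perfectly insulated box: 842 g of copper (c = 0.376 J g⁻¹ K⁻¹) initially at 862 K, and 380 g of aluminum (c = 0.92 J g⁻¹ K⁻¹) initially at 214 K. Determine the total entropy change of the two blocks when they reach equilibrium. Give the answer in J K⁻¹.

ΔS_total = 153 J/K

Energy balance: T_f = (m₁c₁T₁ + m₂c₂T₂)/(m₁c₁ + m₂c₂) = 521.95 K.
ΔS₁ = m₁c₁ ln(T_f/T₁) = 316.592 × ln(521.95/862) = -158.8 J/K.
ΔS₂ = m₂c₂ ln(T_f/T₂) = 349.6 × ln(521.95/214) = 311.7 J/K.
ΔS_total = -158.8 + 311.7 = 153 J/K.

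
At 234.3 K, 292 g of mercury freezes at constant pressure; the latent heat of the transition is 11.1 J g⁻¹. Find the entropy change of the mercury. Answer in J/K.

Heat released by the substance: Q = −mL = −292 × 11.1 = −3241.2 J.
At constant T, ΔS = Q_rev/T = −3241.2 / 234.3 = -13.8 J/K.

ΔS = -13.8 J/K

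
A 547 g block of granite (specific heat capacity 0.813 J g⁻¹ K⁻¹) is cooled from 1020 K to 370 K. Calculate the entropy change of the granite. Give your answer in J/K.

ΔS = -451 J/K

ΔS = ∫dQ_rev/T = m c ln(T₂/T₁) = 547 × 0.813 × ln(370/1020) = -451 J/K.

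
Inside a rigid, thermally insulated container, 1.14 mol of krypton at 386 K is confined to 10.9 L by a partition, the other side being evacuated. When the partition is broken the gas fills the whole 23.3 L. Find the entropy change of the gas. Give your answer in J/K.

No heat is exchanged and no work is done, so the ideal-gas temperature stays constant.
Entropy is a state function; using a reversible isothermal path, ΔS_gas = nR ln(V₂/V₁) = 1.14 × 8.314 × ln(23.3/10.9) = 7.2 J/K.

ΔS_gas = 7.2 J/K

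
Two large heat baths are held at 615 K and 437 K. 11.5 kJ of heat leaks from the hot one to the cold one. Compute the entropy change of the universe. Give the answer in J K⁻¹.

ΔS_hot = −Q/T_H = −11500/615 = -18.7 J/K and ΔS_cold = +Q/T_C = 11500/437 = 26.32 J/K.
ΔS_total = -18.7 + 26.32 = 7.62 J/K, positive as the second law requires.

ΔS_total = 7.62 J/K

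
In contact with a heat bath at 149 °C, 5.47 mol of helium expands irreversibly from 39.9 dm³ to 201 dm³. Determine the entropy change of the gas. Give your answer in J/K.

Entropy is a state function, so ΔS_gas depends only on the end states.
For an isothermal ideal gas ΔS_gas = nR ln(V₂/V₁) = 5.47 × 8.314 × ln(201/39.9) = 73.5 J/K.

ΔS_gas = 73.5 J/K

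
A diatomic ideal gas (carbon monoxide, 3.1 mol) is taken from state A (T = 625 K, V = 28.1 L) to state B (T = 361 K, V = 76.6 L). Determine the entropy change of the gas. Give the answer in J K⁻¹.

Entropy is a state function: ΔS = nC_V ln(T₂/T₁) + nR ln(V₂/V₁), with C_V = 5R/2 = 20.79 J mol⁻¹ K⁻¹ for a diatomic ideal gas.
ΔS = 3.1 × [20.79 × ln(361/625) + 8.314 × ln(76.6/28.1)] = -9.52 J/K.

ΔS = -9.52 J/K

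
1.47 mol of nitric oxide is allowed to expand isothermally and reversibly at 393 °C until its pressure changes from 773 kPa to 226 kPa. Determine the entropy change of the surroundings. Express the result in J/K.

ΔS_surr = -15 J/K

For an isothermal ideal gas ΔS_gas = nR ln(P₁/P₂) = 1.47 × 8.314 × ln(773/226) = 15 J/K.
The process is reversible, so ΔS_surr = −ΔS_gas = -15 J/K and ΔS_universe = 0.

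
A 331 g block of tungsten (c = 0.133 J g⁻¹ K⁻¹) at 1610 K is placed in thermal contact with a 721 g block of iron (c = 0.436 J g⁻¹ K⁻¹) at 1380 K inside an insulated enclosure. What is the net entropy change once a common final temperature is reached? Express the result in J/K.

Energy balance: T_f = (m₁c₁T₁ + m₂c₂T₂)/(m₁c₁ + m₂c₂) = 1408.3 K.
ΔS₁ = m₁c₁ ln(T_f/T₁) = 44.023 × ln(1408.3/1610) = -5.894 J/K.
ΔS₂ = m₂c₂ ln(T_f/T₂) = 314.356 × ln(1408.3/1380) = 6.371 J/K.
ΔS_total = -5.894 + 6.371 = 0.477 J/K.

ΔS_total = 0.477 J/K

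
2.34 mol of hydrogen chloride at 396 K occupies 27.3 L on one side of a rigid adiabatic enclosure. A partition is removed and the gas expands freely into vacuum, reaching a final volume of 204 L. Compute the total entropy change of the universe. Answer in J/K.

For an ideal gas in free expansion Q = 0 and W = 0, so T is unchanged.
Entropy is a state function; using a reversible isothermal path, ΔS_gas = nR ln(V₂/V₁) = 2.34 × 8.314 × ln(204/27.3) = 39.1 J/K.
The insulated surroundings exchange no heat, so ΔS_surr = 0 and ΔS_universe = ΔS_gas.

ΔS_universe = 39.1 J/K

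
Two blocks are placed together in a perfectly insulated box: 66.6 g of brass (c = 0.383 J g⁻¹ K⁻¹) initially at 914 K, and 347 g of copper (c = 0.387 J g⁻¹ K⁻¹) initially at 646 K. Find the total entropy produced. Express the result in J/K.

Energy balance: T_f = (m₁c₁T₁ + m₂c₂T₂)/(m₁c₁ + m₂c₂) = 688.78 K.
ΔS₁ = m₁c₁ ln(T_f/T₁) = 25.5078 × ln(688.78/914) = -7.2164 J/K.
ΔS₂ = m₂c₂ ln(T_f/T₂) = 134.289 × ln(688.78/646) = 8.6109 J/K.
ΔS_total = -7.2164 + 8.6109 = 1.39 J/K.

ΔS_total = 1.39 J/K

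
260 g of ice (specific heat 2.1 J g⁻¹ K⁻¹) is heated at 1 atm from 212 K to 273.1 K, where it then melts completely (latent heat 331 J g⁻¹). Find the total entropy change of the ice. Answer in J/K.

ΔS = 453 J/K

Warming step: ΔS₁ = m c ln(T_tr/T_i) = 260 × 2.1 × ln(273.1/212) = 138.3 J/K.
Phase change: ΔS₂ = +mL/T_tr = 260 × 331 / 273.1 = 315.1 J/K.
ΔS_total = (138.3) + (315.1) = 453 J/K.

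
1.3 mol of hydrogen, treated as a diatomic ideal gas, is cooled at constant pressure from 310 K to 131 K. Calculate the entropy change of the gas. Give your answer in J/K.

At constant pressure, ΔS = nC_p ln(T₂/T₁) with C_p = 7R/2 = 29.1 J mol⁻¹ K⁻¹.
ΔS = 1.3 × 29.1 × ln(131/310) = -32.6 J/K.

ΔS = -32.6 J/K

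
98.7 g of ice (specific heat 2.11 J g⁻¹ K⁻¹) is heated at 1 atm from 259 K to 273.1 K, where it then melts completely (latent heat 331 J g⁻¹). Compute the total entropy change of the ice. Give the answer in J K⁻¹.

Warming step: ΔS₁ = m c ln(T_tr/T_i) = 98.7 × 2.11 × ln(273.1/259) = 11.04 J/K.
Phase change: ΔS₂ = +mL/T_tr = 98.7 × 331 / 273.1 = 119.6 J/K.
ΔS_total = (11.04) + (119.6) = 131 J/K.

ΔS = 131 J/K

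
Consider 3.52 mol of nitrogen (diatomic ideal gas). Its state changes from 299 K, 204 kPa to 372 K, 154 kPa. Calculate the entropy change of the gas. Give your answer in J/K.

ΔS = 30.6 J/K

ΔS = nC_p ln(T₂/T₁) − nR ln(P₂/P₁), with C_p = 7R/2 = 29.1 J mol⁻¹ K⁻¹ for a diatomic ideal gas.
ΔS = 3.52 × [29.1 × ln(372/299) − 8.314 × ln(154/204)] = 30.6 J/K.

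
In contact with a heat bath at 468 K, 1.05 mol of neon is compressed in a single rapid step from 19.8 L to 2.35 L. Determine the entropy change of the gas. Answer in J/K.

Entropy is a state function, so ΔS_gas depends only on the end states.
For an isothermal ideal gas ΔS_gas = nR ln(V₂/V₁) = 1.05 × 8.314 × ln(2.35/19.8) = -18.6 J/K.

ΔS_gas = -18.6 J/K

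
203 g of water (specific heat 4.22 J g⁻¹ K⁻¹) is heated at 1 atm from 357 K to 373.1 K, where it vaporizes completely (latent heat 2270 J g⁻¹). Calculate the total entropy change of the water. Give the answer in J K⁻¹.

ΔS = 1270 J/K

Warming step: ΔS₁ = m c ln(T_tr/T_i) = 203 × 4.22 × ln(373.1/357) = 37.79 J/K.
Phase change: ΔS₂ = +mL/T_tr = 203 × 2270 / 373.1 = 1235 J/K.
ΔS_total = (37.79) + (1235) = 1270 J/K.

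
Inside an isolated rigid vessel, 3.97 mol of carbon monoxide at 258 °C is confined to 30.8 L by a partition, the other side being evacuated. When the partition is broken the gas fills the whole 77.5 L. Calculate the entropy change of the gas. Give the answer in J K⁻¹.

No heat is exchanged and no work is done, so the ideal-gas temperature stays constant.
Entropy is a state function; using a reversible isothermal path, ΔS_gas = nR ln(V₂/V₁) = 3.97 × 8.314 × ln(77.5/30.8) = 30.5 J/K.

ΔS_gas = 30.5 J/K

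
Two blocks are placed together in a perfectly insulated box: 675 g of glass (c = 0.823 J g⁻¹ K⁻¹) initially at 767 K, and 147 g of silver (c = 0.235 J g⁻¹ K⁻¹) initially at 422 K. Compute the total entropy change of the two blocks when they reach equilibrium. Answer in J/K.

ΔS_total = 4.89 J/K

Energy balance: T_f = (m₁c₁T₁ + m₂c₂T₂)/(m₁c₁ + m₂c₂) = 746.8 K.
ΔS₁ = m₁c₁ ln(T_f/T₁) = 555.525 × ln(746.8/767) = -14.825 J/K.
ΔS₂ = m₂c₂ ln(T_f/T₂) = 34.545 × ln(746.8/422) = 19.718 J/K.
ΔS_total = -14.825 + 19.718 = 4.89 J/K.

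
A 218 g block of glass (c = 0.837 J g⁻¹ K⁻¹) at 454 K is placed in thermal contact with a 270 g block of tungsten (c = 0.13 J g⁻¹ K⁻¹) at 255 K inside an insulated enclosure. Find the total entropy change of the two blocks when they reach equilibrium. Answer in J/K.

Energy balance: T_f = (m₁c₁T₁ + m₂c₂T₂)/(m₁c₁ + m₂c₂) = 421.9 K.
ΔS₁ = m₁c₁ ln(T_f/T₁) = 182.466 × ln(421.9/454) = -13.38 J/K.
ΔS₂ = m₂c₂ ln(T_f/T₂) = 35.1 × ln(421.9/255) = 17.67 J/K.
ΔS_total = -13.38 + 17.67 = 4.29 J/K.

ΔS_total = 4.29 J/K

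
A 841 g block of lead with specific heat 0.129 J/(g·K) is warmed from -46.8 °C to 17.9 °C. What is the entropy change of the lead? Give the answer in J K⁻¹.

In kelvin: T₁ = 226.35 K, T₂ = 291.05 K. ΔS = ∫dQ_rev/T = m c ln(T₂/T₁) = 841 × 0.129 × ln(291.05/226.35) = 27.3 J/K.

ΔS = 27.3 J/K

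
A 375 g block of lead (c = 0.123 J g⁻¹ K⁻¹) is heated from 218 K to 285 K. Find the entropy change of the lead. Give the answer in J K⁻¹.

ΔS = 12.4 J/K

ΔS = ∫dQ_rev/T = m c ln(T₂/T₁) = 375 × 0.123 × ln(285/218) = 12.4 J/K.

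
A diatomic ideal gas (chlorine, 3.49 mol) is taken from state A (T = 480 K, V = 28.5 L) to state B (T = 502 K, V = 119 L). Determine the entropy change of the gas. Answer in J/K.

ΔS = 44.7 J/K

Entropy is a state function: ΔS = nC_V ln(T₂/T₁) + nR ln(V₂/V₁), with C_V = 5R/2 = 20.79 J mol⁻¹ K⁻¹ for a diatomic ideal gas.
ΔS = 3.49 × [20.79 × ln(502/480) + 8.314 × ln(119/28.5)] = 44.7 J/K.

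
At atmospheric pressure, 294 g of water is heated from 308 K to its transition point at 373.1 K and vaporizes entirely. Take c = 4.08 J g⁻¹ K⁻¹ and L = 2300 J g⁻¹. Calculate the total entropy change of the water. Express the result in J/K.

ΔS = 2040 J/K

Warming step: ΔS₁ = m c ln(T_tr/T_i) = 294 × 4.08 × ln(373.1/308) = 230 J/K.
Phase change: ΔS₂ = +mL/T_tr = 294 × 2300 / 373.1 = 1812 J/K.
ΔS_total = (230) + (1812) = 2040 J/K.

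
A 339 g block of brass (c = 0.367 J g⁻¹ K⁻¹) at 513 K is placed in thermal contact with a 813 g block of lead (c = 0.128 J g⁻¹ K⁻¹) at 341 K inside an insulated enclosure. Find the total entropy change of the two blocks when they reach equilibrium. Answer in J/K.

Energy balance: T_f = (m₁c₁T₁ + m₂c₂T₂)/(m₁c₁ + m₂c₂) = 434.66 K.
ΔS₁ = m₁c₁ ln(T_f/T₁) = 124.413 × ln(434.66/513) = -20.617 J/K.
ΔS₂ = m₂c₂ ln(T_f/T₂) = 104.064 × ln(434.66/341) = 25.254 J/K.
ΔS_total = -20.617 + 25.254 = 4.64 J/K.

ΔS_total = 4.64 J/K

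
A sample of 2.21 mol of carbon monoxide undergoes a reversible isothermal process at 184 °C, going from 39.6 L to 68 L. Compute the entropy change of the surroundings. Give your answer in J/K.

For an isothermal ideal gas ΔS_gas = nR ln(V₂/V₁) = 2.21 × 8.314 × ln(68/39.6) = 9.93 J/K.
The process is reversible, so ΔS_surr = −ΔS_gas = -9.93 J/K and ΔS_universe = 0.

ΔS_surr = -9.93 J/K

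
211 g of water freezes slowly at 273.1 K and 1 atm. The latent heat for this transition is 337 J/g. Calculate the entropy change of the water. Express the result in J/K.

ΔS = -260 J/K

Heat released by the substance: Q = −mL = −211 × 337 = −71107 J.
At constant T, ΔS = Q_rev/T = −71107 / 273.1 = -260 J/K.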